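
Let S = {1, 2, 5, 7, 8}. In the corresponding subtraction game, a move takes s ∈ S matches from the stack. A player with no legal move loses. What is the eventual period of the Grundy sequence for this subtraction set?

n :  0  1  2  3  4  5  6  7  8  9 10 11 12 13 14
G :  0  1  2  0  1  2  0  1  2  0  1  2  0  1  2
G(n+3) = G(n) holds for n = 0,…,7 (a full window of length max(S) = 8), so the sequence is purely periodic with period 3.

3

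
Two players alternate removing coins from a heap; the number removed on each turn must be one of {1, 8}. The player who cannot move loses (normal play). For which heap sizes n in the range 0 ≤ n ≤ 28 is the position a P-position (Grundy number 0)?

G(0) = 0
G(1) = mex{0} = 1
G(2) = mex{1} = 0
G(3) = mex{0} = 1
G(4) = mex{1} = 0
G(5) = mex{0} = 1
G(6) = mex{1} = 0
G(7) = mex{0} = 1
G(8) = mex{1,0} = 2
G(9) = mex{2,1} = 0
G(10) = mex{0,0} = 1
G(11) = mex{1,1} = 0
G(12) = mex{0,0} = 1
G(13) = mex{1,1} = 0
G(14) = mex{0,0} = 1
G(15) = mex{1,1} = 0
G(16) = mex{0,2} = 1
G(17) = mex{1,0} = 2
G(18) = mex{2,1} = 0
G(19) = mex{0,0} = 1
G(20) = mex{1,1} = 0
G(21) = mex{0,0} = 1
G(22) = mex{1,1} = 0
G(23) = mex{0,0} = 1
G(24) = mex{1,1} = 0
G(25) = mex{0,2} = 1
G(26) = mex{1,0} = 2
G(27) = mex{2,1} = 0
G(28) = mex{0,0} = 1
P-positions are exactly the n with G(n) = 0.

0, 2, 4, 6, 9, 11, 13, 15, 18, 20, 22, 24, 27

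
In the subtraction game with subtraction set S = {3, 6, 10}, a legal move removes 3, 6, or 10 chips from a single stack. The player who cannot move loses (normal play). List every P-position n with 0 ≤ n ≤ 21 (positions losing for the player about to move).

0, 1, 2, 9, 13, 14, 18

G(0) = 0
G(1) = mex{} = 0
G(2) = mex{} = 0
G(3) = mex{0} = 1
G(4) = mex{0} = 1
G(5) = mex{0} = 1
G(6) = mex{1,0} = 2
G(7) = mex{1,0} = 2
G(8) = mex{1,0} = 2
G(9) = mex{2,1} = 0
G(10) = mex{2,1,0} = 3
G(11) = mex{2,1,0} = 3
G(12) = mex{0,2,0} = 1
G(13) = mex{3,2,1} = 0
G(14) = mex{3,2,1} = 0
G(15) = mex{1,0,1} = 2
G(16) = mex{0,3,2} = 1
G(17) = mex{0,3,2} = 1
G(18) = mex{2,1,2} = 0
G(19) = mex{1,0,0} = 2
G(20) = mex{1,0,3} = 2
G(21) = mex{0,2,3} = 1
P-positions are exactly the n with G(n) = 0.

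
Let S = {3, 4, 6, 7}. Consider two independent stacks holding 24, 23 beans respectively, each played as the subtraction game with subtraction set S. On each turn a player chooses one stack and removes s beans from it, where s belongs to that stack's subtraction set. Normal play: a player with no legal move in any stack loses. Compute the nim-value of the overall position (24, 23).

0

All stacks use S = {3, 4, 6, 7}:
n :  0  1  2  3  4  5  6  7  8  9 10 11 12 13 14 15 16 17 18 19 20 21 22 23 24
G :  0  0  0  1  1  1  2  2  2  3  0  0  0  1  1  1  2  2  2  3  0  0  0  1  1
Stack A: G(24) = 1.
Stack B: G(23) = 1.
Combined Grundy value = 1 ⊕ 1 = 0.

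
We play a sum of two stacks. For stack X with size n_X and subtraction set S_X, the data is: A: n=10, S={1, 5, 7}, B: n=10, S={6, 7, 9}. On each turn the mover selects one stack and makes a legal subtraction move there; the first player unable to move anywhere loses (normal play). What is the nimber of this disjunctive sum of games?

1

Stack A, S = {1, 5, 7}:
n :  0  1  2  3  4  5  6  7  8  9 10
G :  0  1  0  1  0  1  0  1  0  1  0
G_A(10) = 0.
Stack B, S = {6, 7, 9}:
n :  0  1  2  3  4  5  6  7  8  9 10
G :  0  0  0  0  0  0  1  1  1  1  1
G_B(10) = 1.
Combined Grundy value = 0 ⊕ 1 = 1.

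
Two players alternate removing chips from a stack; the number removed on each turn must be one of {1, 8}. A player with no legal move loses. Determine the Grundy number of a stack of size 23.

1

G(0) = 0
G(1) = mex{0} = 1
G(2) = mex{1} = 0
G(3) = mex{0} = 1
G(4) = mex{1} = 0
G(5) = mex{0} = 1
G(6) = mex{1} = 0
G(7) = mex{0} = 1
G(8) = mex{1,0} = 2
G(9) = mex{2,1} = 0
G(10) = mex{0,0} = 1
G(11) = mex{1,1} = 0
G(12) = mex{0,0} = 1
G(13) = mex{1,1} = 0
G(14) = mex{0,0} = 1
G(15) = mex{1,1} = 0
G(16) = mex{0,2} = 1
G(17) = mex{1,0} = 2
G(18) = mex{2,1} = 0
G(19) = mex{0,0} = 1
G(20) = mex{1,1} = 0
G(21) = mex{0,0} = 1
G(22) = mex{1,1} = 0
G(23) = mex{0,0} = 1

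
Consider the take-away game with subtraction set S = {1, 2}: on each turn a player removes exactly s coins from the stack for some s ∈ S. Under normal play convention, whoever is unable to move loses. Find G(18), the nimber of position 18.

0

n :  0  1  2  3  4  5  6  7  8  9 10 11 12 13 14 15 16 17 18
G :  0  1  2  0  1  2  0  1  2  0  1  2  0  1  2  0  1  2  0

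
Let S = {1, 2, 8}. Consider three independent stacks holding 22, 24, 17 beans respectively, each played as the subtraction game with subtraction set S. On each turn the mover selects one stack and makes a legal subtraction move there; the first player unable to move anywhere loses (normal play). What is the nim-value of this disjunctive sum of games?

All stacks use S = {1, 2, 8}:
n :  0  1  2  3  4  5  6  7  8  9 10 11 12 13 14 15 16 17 18 19 20 21 22 23 24
G :  0  1  2  0  1  2  0  1  2  0  1  2  0  1  2  0  1  2  0  1  2  0  1  2  0
Stack A: G(22) = 1.
Stack B: G(24) = 0.
Stack C: G(17) = 2.
Combined Grundy value = 1 ⊕ 0 ⊕ 2 = 3.

3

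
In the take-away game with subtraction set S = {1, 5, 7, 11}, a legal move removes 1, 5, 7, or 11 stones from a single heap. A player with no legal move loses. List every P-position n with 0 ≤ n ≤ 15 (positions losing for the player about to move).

G(0) = 0
G(1) = mex{0} = 1
G(2) = mex{1} = 0
G(3) = mex{0} = 1
G(4) = mex{1} = 0
G(5) = mex{0,0} = 1
G(6) = mex{1,1} = 0
G(7) = mex{0,0,0} = 1
G(8) = mex{1,1,1} = 0
G(9) = mex{0,0,0} = 1
G(10) = mex{1,1,1} = 0
G(11) = mex{0,0,0,0} = 1
G(12) = mex{1,1,1,1} = 0
G(13) = mex{0,0,0,0} = 1
G(14) = mex{1,1,1,1} = 0
G(15) = mex{0,0,0,0} = 1
P-positions are exactly the n with G(n) = 0.

0, 2, 4, 6, 8, 10, 12, 14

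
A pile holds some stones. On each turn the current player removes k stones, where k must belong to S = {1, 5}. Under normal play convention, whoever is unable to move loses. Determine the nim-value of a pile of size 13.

1

n :  0  1  2  3  4  5  6  7  8  9 10 11 12 13
G :  0  1  0  1  0  1  0  1  0  1  0  1  0  1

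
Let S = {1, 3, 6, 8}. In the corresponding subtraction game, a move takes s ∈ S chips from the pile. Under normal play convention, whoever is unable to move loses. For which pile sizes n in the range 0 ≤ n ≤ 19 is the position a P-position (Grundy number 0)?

0, 2, 4, 9, 11, 13, 18

n :  0  1  2  3  4  5  6  7  8  9 10 11 12 13 14 15 16 17 18 19
G :  0  1  0  1  0  1  2  3  2  0  1  0  1  0  1  2  3  2  0  1
P-positions are exactly the n with G(n) = 0.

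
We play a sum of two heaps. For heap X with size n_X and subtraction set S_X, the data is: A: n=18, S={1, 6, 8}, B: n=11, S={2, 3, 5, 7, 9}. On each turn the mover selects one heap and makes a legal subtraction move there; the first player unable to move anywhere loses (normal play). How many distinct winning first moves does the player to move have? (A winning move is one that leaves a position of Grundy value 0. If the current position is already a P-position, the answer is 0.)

0

Heap A, S = {1, 6, 8}:
G(0) = 0
G(1) = mex{0} = 1
G(2) = mex{1} = 0
G(3) = mex{0} = 1
G(4) = mex{1} = 0
G(5) = mex{0} = 1
G(6) = mex{1,0} = 2
G(7) = mex{2,1} = 0
G(8) = mex{0,0,0} = 1
G(9) = mex{1,1,1} = 0
G(10) = mex{0,0,0} = 1
G(11) = mex{1,1,1} = 0
G(12) = mex{0,2,0} = 1
G(13) = mex{1,0,1} = 2
G(14) = mex{2,1,2} = 0
G(15) = mex{0,0,0} = 1
G(16) = mex{1,1,1} = 0
G(17) = mex{0,0,0} = 1
G(18) = mex{1,1,1} = 0
G_A(18) = 0.
Heap B, S = {2, 3, 5, 7, 9}:
G(0) = 0
G(1) = mex{} = 0
G(2) = mex{0} = 1
G(3) = mex{0,0} = 1
G(4) = mex{1,0} = 2
G(5) = mex{1,1,0} = 2
G(6) = mex{2,1,0} = 3
G(7) = mex{2,2,1,0} = 3
G(8) = mex{3,2,1,0} = 4
G(9) = mex{3,3,2,1,0} = 4
G(10) = mex{4,3,2,1,0} = 5
G(11) = mex{4,4,3,2,1} = 0
G_B(11) = 0.
Combined Grundy value = 0 ⊕ 0 = 0.
A winning move leaves total XOR = 0, i.e. changes one component's Grundy value g to g ⊕ X where X is the current total.
Heap A: target g' = 0⊕0 = 0, but every legal move changes the Grundy value (mex property), so 0 moves.
Heap B: target g' = 0⊕0 = 0, but every legal move changes the Grundy value (mex property), so 0 moves.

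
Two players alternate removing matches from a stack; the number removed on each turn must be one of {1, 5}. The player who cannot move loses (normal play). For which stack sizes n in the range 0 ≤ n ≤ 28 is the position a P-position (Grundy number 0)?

0, 2, 4, 6, 8, 10, 12, 14, 16, 18, 20, 22, 24, 26, 28

n :  0  1  2  3  4  5  6  7  8  9 10 11 12 13 14 15 16 17 18 19 20 21 22 23 24 25 26 27 28
G :  0  1  0  1  0  1  0  1  0  1  0  1  0  1  0  1  0  1  0  1  0  1  0  1  0  1  0  1  0
P-positions are exactly the n with G(n) = 0.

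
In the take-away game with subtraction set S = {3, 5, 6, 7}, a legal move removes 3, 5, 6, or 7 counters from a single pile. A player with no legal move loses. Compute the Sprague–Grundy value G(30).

G(0) = 0
G(1) = mex{} = 0
G(2) = mex{} = 0
G(3) = mex{0} = 1
G(4) = mex{0} = 1
G(5) = mex{0,0} = 1
G(6) = mex{1,0,0} = 2
G(7) = mex{1,0,0,0} = 2
G(8) = mex{1,1,0,0} = 2
G(9) = mex{2,1,1,0} = 3
G(10) = mex{2,1,1,1} = 0
G(11) = mex{2,2,1,1} = 0
G(12) = mex{3,2,2,1} = 0
G(13) = mex{0,2,2,2} = 1
G(14) = mex{0,3,2,2} = 1
G(15) = mex{0,0,3,2} = 1
G(16) = mex{1,0,0,3} = 2
G(17) = mex{1,0,0,0} = 2
G(18) = mex{1,1,0,0} = 2
G(19) = mex{2,1,1,0} = 3
G(20) = mex{2,1,1,1} = 0
G(21) = mex{2,2,1,1} = 0
G(22) = mex{3,2,2,1} = 0
G(23) = mex{0,2,2,2} = 1
G(24) = mex{0,3,2,2} = 1
G(25) = mex{0,0,3,2} = 1
G(26) = mex{1,0,0,3} = 2
G(27) = mex{1,0,0,0} = 2
G(28) = mex{1,1,0,0} = 2
G(29) = mex{2,1,1,0} = 3
G(30) = mex{2,1,1,1} = 0

0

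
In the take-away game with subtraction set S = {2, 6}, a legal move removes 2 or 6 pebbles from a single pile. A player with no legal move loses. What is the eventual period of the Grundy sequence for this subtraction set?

n :  0  1  2  3  4  5  6  7  8  9 10 11 12 13 14
G :  0  0  1  1  0  0  1  1  0  0  1  1  0  0  1
G(n+4) = G(n) holds for n = 0,…,5 (a full window of length max(S) = 6), so the sequence is purely periodic with period 4.

4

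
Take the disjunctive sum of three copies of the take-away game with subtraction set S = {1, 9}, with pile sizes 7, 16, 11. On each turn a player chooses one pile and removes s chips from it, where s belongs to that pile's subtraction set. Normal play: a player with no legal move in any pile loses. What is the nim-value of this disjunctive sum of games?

All piles use S = {1, 9}:
n :  0  1  2  3  4  5  6  7  8  9 10 11 12 13 14 15 16
G :  0  1  0  1  0  1  0  1  0  1  0  1  0  1  0  1  0
Pile A: G(7) = 1.
Pile B: G(16) = 0.
Pile C: G(11) = 1.
Combined Grundy value = 1 ⊕ 0 ⊕ 1 = 0.

0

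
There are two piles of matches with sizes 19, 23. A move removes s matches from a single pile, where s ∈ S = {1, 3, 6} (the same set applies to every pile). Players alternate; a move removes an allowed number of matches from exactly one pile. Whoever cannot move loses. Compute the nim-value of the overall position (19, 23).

0

All piles use S = {1, 3, 6}:
n :  0  1  2  3  4  5  6  7  8  9 10 11 12 13 14 15 16 17 18 19 20 21 22 23
G :  0  1  0  1  0  1  2  3  2  0  1  0  1  0  1  2  3  2  0  1  0  1  0  1
Pile A: G(19) = 1.
Pile B: G(23) = 1.
Combined Grundy value = 1 ⊕ 1 = 0.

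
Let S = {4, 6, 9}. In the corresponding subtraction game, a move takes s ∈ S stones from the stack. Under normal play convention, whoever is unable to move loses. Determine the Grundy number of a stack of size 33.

G(0) = 0
G(1) = mex{} = 0
G(2) = mex{} = 0
G(3) = mex{} = 0
G(4) = mex{0} = 1
G(5) = mex{0} = 1
G(6) = mex{0,0} = 1
G(7) = mex{0,0} = 1
G(8) = mex{1,0} = 2
G(9) = mex{1,0,0} = 2
G(10) = mex{1,1,0} = 2
G(11) = mex{1,1,0} = 2
G(12) = mex{2,1,0} = 3
G(13) = mex{2,1,1} = 0
G(14) = mex{2,2,1} = 0
G(15) = mex{2,2,1} = 0
G(16) = mex{3,2,1} = 0
G(17) = mex{0,2,2} = 1
G(18) = mex{0,3,2} = 1
G(19) = mex{0,0,2} = 1
G(20) = mex{0,0,2} = 1
G(21) = mex{1,0,3} = 2
G(22) = mex{1,0,0} = 2
G(23) = mex{1,1,0} = 2
G(24) = mex{1,1,0} = 2
G(25) = mex{2,1,0} = 3
G(26) = mex{2,1,1} = 0
G(27) = mex{2,2,1} = 0
G(28) = mex{2,2,1} = 0
G(29) = mex{3,2,1} = 0
G(30) = mex{0,2,2} = 1
G(31) = mex{0,3,2} = 1
G(32) = mex{0,0,2} = 1
G(33) = mex{0,0,2} = 1

1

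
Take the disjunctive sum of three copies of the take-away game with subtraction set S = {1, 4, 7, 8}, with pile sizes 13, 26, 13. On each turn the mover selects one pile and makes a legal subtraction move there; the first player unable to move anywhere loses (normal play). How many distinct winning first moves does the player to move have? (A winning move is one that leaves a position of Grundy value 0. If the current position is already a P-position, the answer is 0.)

3

All piles use S = {1, 4, 7, 8}:
G(0) = 0
G(1) = mex{0} = 1
G(2) = mex{1} = 0
G(3) = mex{0} = 1
G(4) = mex{1,0} = 2
G(5) = mex{2,1} = 0
G(6) = mex{0,0} = 1
G(7) = mex{1,1,0} = 2
G(8) = mex{2,2,1,0} = 3
G(9) = mex{3,0,0,1} = 2
G(10) = mex{2,1,1,0} = 3
G(11) = mex{3,2,2,1} = 0
G(12) = mex{0,3,0,2} = 1
G(13) = mex{1,2,1,0} = 3
G(14) = mex{3,3,2,1} = 0
G(15) = mex{0,0,3,2} = 1
G(16) = mex{1,1,2,3} = 0
G(17) = mex{0,3,3,2} = 1
G(18) = mex{1,0,0,3} = 2
G(19) = mex{2,1,1,0} = 3
G(20) = mex{3,0,3,1} = 2
G(21) = mex{2,1,0,3} = 4
G(22) = mex{4,2,1,0} = 3
G(23) = mex{3,3,0,1} = 2
G(24) = mex{2,2,1,0} = 3
G(25) = mex{3,4,2,1} = 0
G(26) = mex{0,3,3,2} = 1
Pile A: G(13) = 3.
Pile B: G(26) = 1.
Pile C: G(13) = 3.
Combined Grundy value = 3 ⊕ 1 ⊕ 3 = 1.
A winning move leaves total XOR = 0, i.e. changes one component's Grundy value g to g ⊕ X where X is the current total.
Pile A: need g' = 3⊕1 = 2. Options: 13−1→G=1, 13−4→G=2, 13−7→G=1, 13−8→G=0. Hits: 1.
Pile B: need g' = 1⊕1 = 0. Options: 26−1→G=0, 26−4→G=3, 26−7→G=3, 26−8→G=2. Hits: 1.
Pile C: need g' = 3⊕1 = 2. Options: 13−1→G=1, 13−4→G=2, 13−7→G=1, 13−8→G=0. Hits: 1.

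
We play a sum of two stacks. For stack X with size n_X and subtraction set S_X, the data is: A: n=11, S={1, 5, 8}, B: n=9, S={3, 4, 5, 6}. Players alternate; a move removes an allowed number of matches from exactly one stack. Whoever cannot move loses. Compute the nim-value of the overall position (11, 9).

Stack A, S = {1, 5, 8}:
G(0) = 0
G(1) = mex{0} = 1
G(2) = mex{1} = 0
G(3) = mex{0} = 1
G(4) = mex{1} = 0
G(5) = mex{0,0} = 1
G(6) = mex{1,1} = 0
G(7) = mex{0,0} = 1
G(8) = mex{1,1,0} = 2
G(9) = mex{2,0,1} = 3
G(10) = mex{3,1,0} = 2
G(11) = mex{2,0,1} = 3
G_A(11) = 3.
Stack B, S = {3, 4, 5, 6}:
G(0) = 0
G(1) = mex{} = 0
G(2) = mex{} = 0
G(3) = mex{0} = 1
G(4) = mex{0,0} = 1
G(5) = mex{0,0,0} = 1
G(6) = mex{1,0,0,0} = 2
G(7) = mex{1,1,0,0} = 2
G(8) = mex{1,1,1,0} = 2
G(9) = mex{2,1,1,1} = 0
G_B(9) = 0.
Combined Grundy value = 3 ⊕ 0 = 3.

3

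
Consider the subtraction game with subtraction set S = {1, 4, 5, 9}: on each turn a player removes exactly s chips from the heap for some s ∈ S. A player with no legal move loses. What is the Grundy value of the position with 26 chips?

n :  0  1  2  3  4  5  6  7  8  9 10 11 12 13 14 15 16 17 18 19 20 21 22 23 24 25 26
G :  0  1  0  1  2  3  2  3  0  1  0  1  2  3  2  3  0  1  0  1  2  3  2  3  0  1  0

0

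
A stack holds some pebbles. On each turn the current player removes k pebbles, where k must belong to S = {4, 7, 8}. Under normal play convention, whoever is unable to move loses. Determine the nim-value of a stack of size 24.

n :  0  1  2  3  4  5  6  7  8  9 10 11 12 13 14 15 16 17 18 19 20 21 22 23 24
G :  0  0  0  0  1  1  1  1  2  2  2  2  0  0  0  0  1  1  1  1  2  2  2  2  0

0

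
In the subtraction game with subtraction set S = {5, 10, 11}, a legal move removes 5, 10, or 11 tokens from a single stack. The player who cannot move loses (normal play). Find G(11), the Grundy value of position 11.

2

G(0) = 0
G(1) = mex{} = 0
G(2) = mex{} = 0
G(3) = mex{} = 0
G(4) = mex{} = 0
G(5) = mex{0} = 1
G(6) = mex{0} = 1
G(7) = mex{0} = 1
G(8) = mex{0} = 1
G(9) = mex{0} = 1
G(10) = mex{1,0} = 2
G(11) = mex{1,0,0} = 2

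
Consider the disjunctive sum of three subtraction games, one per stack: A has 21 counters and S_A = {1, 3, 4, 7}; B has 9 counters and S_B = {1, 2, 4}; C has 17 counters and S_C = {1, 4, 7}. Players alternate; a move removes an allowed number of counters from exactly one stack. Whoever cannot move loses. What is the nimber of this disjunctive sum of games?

2

Stack A, S = {1, 3, 4, 7}:
n :  0  1  2  3  4  5  6  7  8  9 10 11 12 13 14 15 16 17 18 19 20 21
G :  0  1  0  1  2  3  2  3  0  1  0  1  2  3  2  3  0  1  0  1  2  3
G_A(21) = 3.
Stack B, S = {1, 2, 4}:
G(0) = 0
G(1) = mex{0} = 1
G(2) = mex{1,0} = 2
G(3) = mex{2,1} = 0
G(4) = mex{0,2,0} = 1
G(5) = mex{1,0,1} = 2
G(6) = mex{2,1,2} = 0
G(7) = mex{0,2,0} = 1
G(8) = mex{1,0,1} = 2
G(9) = mex{2,1,2} = 0
G_B(9) = 0.
Stack C, S = {1, 4, 7}:
G(0) = 0
G(1) = mex{0} = 1
G(2) = mex{1} = 0
G(3) = mex{0} = 1
G(4) = mex{1,0} = 2
G(5) = mex{2,1} = 0
G(6) = mex{0,0} = 1
G(7) = mex{1,1,0} = 2
G(8) = mex{2,2,1} = 0
G(9) = mex{0,0,0} = 1
G(10) = mex{1,1,1} = 0
G(11) = mex{0,2,2} = 1
G(12) = mex{1,0,0} = 2
G(13) = mex{2,1,1} = 0
G(14) = mex{0,0,2} = 1
G(15) = mex{1,1,0} = 2
G(16) = mex{2,2,1} = 0
G(17) = mex{0,0,0} = 1
G_C(17) = 1.
Combined Grundy value = 3 ⊕ 0 ⊕ 1 = 2.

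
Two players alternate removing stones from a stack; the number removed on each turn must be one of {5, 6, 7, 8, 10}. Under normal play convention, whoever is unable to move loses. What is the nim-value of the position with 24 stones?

G(0) = 0
G(1) = mex{} = 0
G(2) = mex{} = 0
G(3) = mex{} = 0
G(4) = mex{} = 0
G(5) = mex{0} = 1
G(6) = mex{0,0} = 1
G(7) = mex{0,0,0} = 1
G(8) = mex{0,0,0,0} = 1
G(9) = mex{0,0,0,0} = 1
G(10) = mex{1,0,0,0,0} = 2
G(11) = mex{1,1,0,0,0} = 2
G(12) = mex{1,1,1,0,0} = 2
G(13) = mex{1,1,1,1,0} = 2
G(14) = mex{1,1,1,1,0} = 2
G(15) = mex{2,1,1,1,1} = 0
G(16) = mex{2,2,1,1,1} = 0
G(17) = mex{2,2,2,1,1} = 0
G(18) = mex{2,2,2,2,1} = 0
G(19) = mex{2,2,2,2,1} = 0
G(20) = mex{0,2,2,2,2} = 1
G(21) = mex{0,0,2,2,2} = 1
G(22) = mex{0,0,0,2,2} = 1
G(23) = mex{0,0,0,0,2} = 1
G(24) = mex{0,0,0,0,2} = 1

1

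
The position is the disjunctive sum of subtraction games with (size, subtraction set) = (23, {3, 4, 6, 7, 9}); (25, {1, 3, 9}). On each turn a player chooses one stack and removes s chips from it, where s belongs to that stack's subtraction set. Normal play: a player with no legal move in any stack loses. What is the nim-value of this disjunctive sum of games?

Stack A, S = {3, 4, 6, 7, 9}:
G(0) = 0
G(1) = mex{} = 0
G(2) = mex{} = 0
G(3) = mex{0} = 1
G(4) = mex{0,0} = 1
G(5) = mex{0,0} = 1
G(6) = mex{1,0,0} = 2
G(7) = mex{1,1,0,0} = 2
G(8) = mex{1,1,0,0} = 2
G(9) = mex{2,1,1,0,0} = 3
G(10) = mex{2,2,1,1,0} = 3
G(11) = mex{2,2,1,1,0} = 3
G(12) = mex{3,2,2,1,1} = 0
G(13) = mex{3,3,2,2,1} = 0
G(14) = mex{3,3,2,2,1} = 0
G(15) = mex{0,3,3,2,2} = 1
G(16) = mex{0,0,3,3,2} = 1
G(17) = mex{0,0,3,3,2} = 1
G(18) = mex{1,0,0,3,3} = 2
G(19) = mex{1,1,0,0,3} = 2
G(20) = mex{1,1,0,0,3} = 2
G(21) = mex{2,1,1,0,0} = 3
G(22) = mex{2,2,1,1,0} = 3
G(23) = mex{2,2,1,1,0} = 3
G_A(23) = 3.
Stack B, S = {1, 3, 9}:
n :  0  1  2  3  4  5  6  7  8  9 10 11 12 13 14 15 16 17 18 19 20 21 22 23 24 25
G :  0  1  0  1  0  1  0  1  0  1  0  1  0  1  0  1  0  1  0  1  0  1  0  1  0  1
G_B(25) = 1.
Combined Grundy value = 3 ⊕ 1 = 2.

2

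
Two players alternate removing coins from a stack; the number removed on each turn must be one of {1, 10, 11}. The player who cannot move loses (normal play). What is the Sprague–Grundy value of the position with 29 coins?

1

G(0) = 0
G(1) = mex{0} = 1
G(2) = mex{1} = 0
G(3) = mex{0} = 1
G(4) = mex{1} = 0
G(5) = mex{0} = 1
G(6) = mex{1} = 0
G(7) = mex{0} = 1
G(8) = mex{1} = 0
G(9) = mex{0} = 1
G(10) = mex{1,0} = 2
G(11) = mex{2,1,0} = 3
G(12) = mex{3,0,1} = 2
G(13) = mex{2,1,0} = 3
G(14) = mex{3,0,1} = 2
G(15) = mex{2,1,0} = 3
G(16) = mex{3,0,1} = 2
G(17) = mex{2,1,0} = 3
G(18) = mex{3,0,1} = 2
G(19) = mex{2,1,0} = 3
G(20) = mex{3,2,1} = 0
G(21) = mex{0,3,2} = 1
G(22) = mex{1,2,3} = 0
G(23) = mex{0,3,2} = 1
G(24) = mex{1,2,3} = 0
G(25) = mex{0,3,2} = 1
G(26) = mex{1,2,3} = 0
G(27) = mex{0,3,2} = 1
G(28) = mex{1,2,3} = 0
G(29) = mex{0,3,2} = 1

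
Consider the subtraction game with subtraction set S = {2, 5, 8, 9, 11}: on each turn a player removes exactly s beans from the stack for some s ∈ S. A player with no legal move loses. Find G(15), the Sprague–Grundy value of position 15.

2

n :  0  1  2  3  4  5  6  7  8  9 10 11 12 13 14 15
G :  0  0  1  1  0  2  1  0  2  1  3  2  2  3  0  2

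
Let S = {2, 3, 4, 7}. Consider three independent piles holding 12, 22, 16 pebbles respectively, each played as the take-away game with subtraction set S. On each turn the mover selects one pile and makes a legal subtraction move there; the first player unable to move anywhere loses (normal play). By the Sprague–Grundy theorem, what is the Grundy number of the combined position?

2

All piles use S = {2, 3, 4, 7}:
G(0) = 0
G(1) = mex{} = 0
G(2) = mex{0} = 1
G(3) = mex{0,0} = 1
G(4) = mex{1,0,0} = 2
G(5) = mex{1,1,0} = 2
G(6) = mex{2,1,1} = 0
G(7) = mex{2,2,1,0} = 3
G(8) = mex{0,2,2,0} = 1
G(9) = mex{3,0,2,1} = 4
G(10) = mex{1,3,0,1} = 2
G(11) = mex{4,1,3,2} = 0
G(12) = mex{2,4,1,2} = 0
G(13) = mex{0,2,4,0} = 1
G(14) = mex{0,0,2,3} = 1
G(15) = mex{1,0,0,1} = 2
G(16) = mex{1,1,0,4} = 2
G(17) = mex{2,1,1,2} = 0
G(18) = mex{2,2,1,0} = 3
G(19) = mex{0,2,2,0} = 1
G(20) = mex{3,0,2,1} = 4
G(21) = mex{1,3,0,1} = 2
G(22) = mex{4,1,3,2} = 0
Pile A: G(12) = 0.
Pile B: G(22) = 0.
Pile C: G(16) = 2.
Combined Grundy value = 0 ⊕ 0 ⊕ 2 = 2.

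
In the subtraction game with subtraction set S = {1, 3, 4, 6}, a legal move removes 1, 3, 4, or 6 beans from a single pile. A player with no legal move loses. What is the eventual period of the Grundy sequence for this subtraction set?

7

n :  0  1  2  3  4  5  6  7  8  9 10 11 12 13 14 15
G :  0  1  0  1  2  3  2  0  1  0  1  2  3  2  0  1
G(n+7) = G(n) holds for n = 0,…,5 (a full window of length max(S) = 6), so the sequence is purely periodic with period 7.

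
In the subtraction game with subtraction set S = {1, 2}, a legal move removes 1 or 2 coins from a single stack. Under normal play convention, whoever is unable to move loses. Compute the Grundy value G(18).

0

n :  0  1  2  3  4  5  6  7  8  9 10 11 12 13 14 15 16 17 18
G :  0  1  2  0  1  2  0  1  2  0  1  2  0  1  2  0  1  2  0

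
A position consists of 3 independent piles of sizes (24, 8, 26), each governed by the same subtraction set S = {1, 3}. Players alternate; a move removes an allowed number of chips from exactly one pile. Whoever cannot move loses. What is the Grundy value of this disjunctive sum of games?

All piles use S = {1, 3}:
n :  0  1  2  3  4  5  6  7  8  9 10 11 12 13 14 15 16 17 18 19 20 21 22 23 24 25 26
G :  0  1  0  1  0  1  0  1  0  1  0  1  0  1  0  1  0  1  0  1  0  1  0  1  0  1  0
Pile A: G(24) = 0.
Pile B: G(8) = 0.
Pile C: G(26) = 0.
Combined Grundy value = 0 ⊕ 0 ⊕ 0 = 0.

0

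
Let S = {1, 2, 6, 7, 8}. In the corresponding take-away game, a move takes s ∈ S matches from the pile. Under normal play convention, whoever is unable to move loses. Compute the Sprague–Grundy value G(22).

G(0) = 0
G(1) = mex{0} = 1
G(2) = mex{1,0} = 2
G(3) = mex{2,1} = 0
G(4) = mex{0,2} = 1
G(5) = mex{1,0} = 2
G(6) = mex{2,1,0} = 3
G(7) = mex{3,2,1,0} = 4
G(8) = mex{4,3,2,1,0} = 5
G(9) = mex{5,4,0,2,1} = 3
G(10) = mex{3,5,1,0,2} = 4
G(11) = mex{4,3,2,1,0} = 5
G(12) = mex{5,4,3,2,1} = 0
G(13) = mex{0,5,4,3,2} = 1
G(14) = mex{1,0,5,4,3} = 2
G(15) = mex{2,1,3,5,4} = 0
G(16) = mex{0,2,4,3,5} = 1
G(17) = mex{1,0,5,4,3} = 2
G(18) = mex{2,1,0,5,4} = 3
G(19) = mex{3,2,1,0,5} = 4
G(20) = mex{4,3,2,1,0} = 5
G(21) = mex{5,4,0,2,1} = 3
G(22) = mex{3,5,1,0,2} = 4

4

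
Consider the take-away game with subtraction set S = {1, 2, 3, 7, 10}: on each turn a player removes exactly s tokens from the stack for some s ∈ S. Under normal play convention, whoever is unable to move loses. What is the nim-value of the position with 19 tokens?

n :  0  1  2  3  4  5  6  7  8  9 10 11 12 13 14 15 16 17 18 19
G :  0  1  2  3  0  1  2  3  0  1  2  3  0  1  2  3  0  1  2  3

3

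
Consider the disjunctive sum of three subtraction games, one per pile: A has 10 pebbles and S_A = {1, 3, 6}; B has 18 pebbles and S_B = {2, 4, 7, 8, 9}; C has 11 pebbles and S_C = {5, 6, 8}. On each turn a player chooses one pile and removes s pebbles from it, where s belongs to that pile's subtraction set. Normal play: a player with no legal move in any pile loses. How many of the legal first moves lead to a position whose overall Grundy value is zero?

Pile A, S = {1, 3, 6}:
n :  0  1  2  3  4  5  6  7  8  9 10
G :  0  1  0  1  0  1  2  3  2  0  1
G_A(10) = 1.
Pile B, S = {2, 4, 7, 8, 9}:
n :  0  1  2  3  4  5  6  7  8  9 10 11 12 13 14 15 16 17 18
G :  0  0  1  1  2  2  0  3  1  4  2  0  0  1  1  2  2  0  3
G_B(18) = 3.
Pile C, S = {5, 6, 8}:
n :  0  1  2  3  4  5  6  7  8  9 10 11
G :  0  0  0  0  0  1  1  1  1  1  2  2
G_C(11) = 2.
Combined Grundy value = 1 ⊕ 3 ⊕ 2 = 0.
A winning move leaves total XOR = 0, i.e. changes one component's Grundy value g to g ⊕ X where X is the current total.
Pile A: target g' = 1⊕0 = 1, but every legal move changes the Grundy value (mex property), so 0 moves.
Pile B: target g' = 3⊕0 = 3, but every legal move changes the Grundy value (mex property), so 0 moves.
Pile C: target g' = 2⊕0 = 2, but every legal move changes the Grundy value (mex property), so 0 moves.

0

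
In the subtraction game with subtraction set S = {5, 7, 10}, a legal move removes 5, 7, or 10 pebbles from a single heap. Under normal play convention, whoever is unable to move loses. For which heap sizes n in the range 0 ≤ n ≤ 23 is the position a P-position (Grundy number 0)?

0, 1, 2, 3, 4, 15, 16, 17, 18, 19

G(0) = 0
G(1) = mex{} = 0
G(2) = mex{} = 0
G(3) = mex{} = 0
G(4) = mex{} = 0
G(5) = mex{0} = 1
G(6) = mex{0} = 1
G(7) = mex{0,0} = 1
G(8) = mex{0,0} = 1
G(9) = mex{0,0} = 1
G(10) = mex{1,0,0} = 2
G(11) = mex{1,0,0} = 2
G(12) = mex{1,1,0} = 2
G(13) = mex{1,1,0} = 2
G(14) = mex{1,1,0} = 2
G(15) = mex{2,1,1} = 0
G(16) = mex{2,1,1} = 0
G(17) = mex{2,2,1} = 0
G(18) = mex{2,2,1} = 0
G(19) = mex{2,2,1} = 0
G(20) = mex{0,2,2} = 1
G(21) = mex{0,2,2} = 1
G(22) = mex{0,0,2} = 1
G(23) = mex{0,0,2} = 1
P-positions are exactly the n with G(n) = 0.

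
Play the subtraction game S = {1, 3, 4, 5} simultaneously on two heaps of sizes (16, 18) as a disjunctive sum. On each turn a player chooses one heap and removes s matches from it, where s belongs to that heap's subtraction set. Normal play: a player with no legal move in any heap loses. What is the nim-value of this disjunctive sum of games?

All heaps use S = {1, 3, 4, 5}:
G(0) = 0
G(1) = mex{0} = 1
G(2) = mex{1} = 0
G(3) = mex{0,0} = 1
G(4) = mex{1,1,0} = 2
G(5) = mex{2,0,1,0} = 3
G(6) = mex{3,1,0,1} = 2
G(7) = mex{2,2,1,0} = 3
G(8) = mex{3,3,2,1} = 0
G(9) = mex{0,2,3,2} = 1
G(10) = mex{1,3,2,3} = 0
G(11) = mex{0,0,3,2} = 1
G(12) = mex{1,1,0,3} = 2
G(13) = mex{2,0,1,0} = 3
G(14) = mex{3,1,0,1} = 2
G(15) = mex{2,2,1,0} = 3
G(16) = mex{3,3,2,1} = 0
G(17) = mex{0,2,3,2} = 1
G(18) = mex{1,3,2,3} = 0
Heap A: G(16) = 0.
Heap B: G(18) = 0.
Combined Grundy value = 0 ⊕ 0 = 0.

0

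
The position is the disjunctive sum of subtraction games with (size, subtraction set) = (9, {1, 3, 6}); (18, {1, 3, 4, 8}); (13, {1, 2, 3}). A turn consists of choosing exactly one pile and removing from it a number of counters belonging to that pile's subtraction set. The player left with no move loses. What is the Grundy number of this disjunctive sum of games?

3

Pile A, S = {1, 3, 6}:
n : 0 1 2 3 4 5 6 7 8 9
G : 0 1 0 1 0 1 2 3 2 0
G_A(9) = 0.
Pile B, S = {1, 3, 4, 8}:
n :  0  1  2  3  4  5  6  7  8  9 10 11 12 13 14 15 16 17 18
G :  0  1  0  1  2  3  2  0  1  0  1  2  3  2  0  1  0  1  2
G_B(18) = 2.
Pile C, S = {1, 2, 3}:
n :  0  1  2  3  4  5  6  7  8  9 10 11 12 13
G :  0  1  2  3  0  1  2  3  0  1  2  3  0  1
G_C(13) = 1.
Combined Grundy value = 0 ⊕ 2 ⊕ 1 = 3.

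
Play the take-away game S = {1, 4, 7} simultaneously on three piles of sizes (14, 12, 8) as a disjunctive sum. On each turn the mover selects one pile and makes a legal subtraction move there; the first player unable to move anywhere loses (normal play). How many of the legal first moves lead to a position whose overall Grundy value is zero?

All piles use S = {1, 4, 7}:
n :  0  1  2  3  4  5  6  7  8  9 10 11 12 13 14
G :  0  1  0  1  2  0  1  2  0  1  0  1  2  0  1
Pile A: G(14) = 1.
Pile B: G(12) = 2.
Pile C: G(8) = 0.
Combined Grundy value = 1 ⊕ 2 ⊕ 0 = 3.
A winning move leaves total XOR = 0, i.e. changes one component's Grundy value g to g ⊕ X where X is the current total.
Pile A: need g' = 1⊕3 = 2. Options: 14−1→G=0, 14−4→G=0, 14−7→G=2. Hits: 1.
Pile B: need g' = 2⊕3 = 1. Options: 12−1→G=1, 12−4→G=0, 12−7→G=0. Hits: 1.
Pile C: need g' = 0⊕3 = 3. Options: 8−1→G=2, 8−4→G=2, 8−7→G=1. Hits: 0.

2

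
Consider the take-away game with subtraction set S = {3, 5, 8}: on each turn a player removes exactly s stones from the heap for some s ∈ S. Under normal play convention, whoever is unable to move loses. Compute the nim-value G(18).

n :  0  1  2  3  4  5  6  7  8  9 10 11 12 13 14 15 16 17 18
G :  0  0  0  1  1  1  2  2  2  3  3  0  0  0  1  1  1  2  2

2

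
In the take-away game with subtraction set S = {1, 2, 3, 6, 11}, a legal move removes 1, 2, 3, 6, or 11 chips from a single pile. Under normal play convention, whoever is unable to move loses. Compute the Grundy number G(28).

G(0) = 0
G(1) = mex{0} = 1
G(2) = mex{1,0} = 2
G(3) = mex{2,1,0} = 3
G(4) = mex{3,2,1} = 0
G(5) = mex{0,3,2} = 1
G(6) = mex{1,0,3,0} = 2
G(7) = mex{2,1,0,1} = 3
G(8) = mex{3,2,1,2} = 0
G(9) = mex{0,3,2,3} = 1
G(10) = mex{1,0,3,0} = 2
G(11) = mex{2,1,0,1,0} = 3
G(12) = mex{3,2,1,2,1} = 0
G(13) = mex{0,3,2,3,2} = 1
G(14) = mex{1,0,3,0,3} = 2
G(15) = mex{2,1,0,1,0} = 3
G(16) = mex{3,2,1,2,1} = 0
G(17) = mex{0,3,2,3,2} = 1
G(18) = mex{1,0,3,0,3} = 2
G(19) = mex{2,1,0,1,0} = 3
G(20) = mex{3,2,1,2,1} = 0
G(21) = mex{0,3,2,3,2} = 1
G(22) = mex{1,0,3,0,3} = 2
G(23) = mex{2,1,0,1,0} = 3
G(24) = mex{3,2,1,2,1} = 0
G(25) = mex{0,3,2,3,2} = 1
G(26) = mex{1,0,3,0,3} = 2
G(27) = mex{2,1,0,1,0} = 3
G(28) = mex{3,2,1,2,1} = 0

0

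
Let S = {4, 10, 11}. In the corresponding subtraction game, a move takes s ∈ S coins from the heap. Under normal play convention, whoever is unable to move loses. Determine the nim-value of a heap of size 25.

n :  0  1  2  3  4  5  6  7  8  9 10 11 12 13 14 15 16 17 18 19 20 21 22 23 24 25
G :  0  0  0  0  1  1  1  1  0  0  2  2  1  1  3  0  0  0  2  1  1  1  0  0  0  2

2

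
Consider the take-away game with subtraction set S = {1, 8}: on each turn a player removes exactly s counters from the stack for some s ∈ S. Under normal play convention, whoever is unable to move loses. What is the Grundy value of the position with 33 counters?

G(0) = 0
G(1) = mex{0} = 1
G(2) = mex{1} = 0
G(3) = mex{0} = 1
G(4) = mex{1} = 0
G(5) = mex{0} = 1
G(6) = mex{1} = 0
G(7) = mex{0} = 1
G(8) = mex{1,0} = 2
G(9) = mex{2,1} = 0
G(10) = mex{0,0} = 1
G(11) = mex{1,1} = 0
G(12) = mex{0,0} = 1
G(13) = mex{1,1} = 0
G(14) = mex{0,0} = 1
G(15) = mex{1,1} = 0
G(16) = mex{0,2} = 1
G(17) = mex{1,0} = 2
G(18) = mex{2,1} = 0
G(19) = mex{0,0} = 1
G(20) = mex{1,1} = 0
G(21) = mex{0,0} = 1
G(22) = mex{1,1} = 0
G(23) = mex{0,0} = 1
G(24) = mex{1,1} = 0
G(25) = mex{0,2} = 1
G(26) = mex{1,0} = 2
G(27) = mex{2,1} = 0
G(28) = mex{0,0} = 1
G(29) = mex{1,1} = 0
G(30) = mex{0,0} = 1
G(31) = mex{1,1} = 0
G(32) = mex{0,0} = 1
G(33) = mex{1,1} = 0

0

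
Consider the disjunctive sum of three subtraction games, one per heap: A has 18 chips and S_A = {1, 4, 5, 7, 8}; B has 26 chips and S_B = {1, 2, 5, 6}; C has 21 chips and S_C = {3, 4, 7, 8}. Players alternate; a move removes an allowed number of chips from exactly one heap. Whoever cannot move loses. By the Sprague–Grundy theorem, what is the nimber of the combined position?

Heap A, S = {1, 4, 5, 7, 8}:
G(0) = 0
G(1) = mex{0} = 1
G(2) = mex{1} = 0
G(3) = mex{0} = 1
G(4) = mex{1,0} = 2
G(5) = mex{2,1,0} = 3
G(6) = mex{3,0,1} = 2
G(7) = mex{2,1,0,0} = 3
G(8) = mex{3,2,1,1,0} = 4
G(9) = mex{4,3,2,0,1} = 5
G(10) = mex{5,2,3,1,0} = 4
G(11) = mex{4,3,2,2,1} = 0
G(12) = mex{0,4,3,3,2} = 1
G(13) = mex{1,5,4,2,3} = 0
G(14) = mex{0,4,5,3,2} = 1
G(15) = mex{1,0,4,4,3} = 2
G(16) = mex{2,1,0,5,4} = 3
G(17) = mex{3,0,1,4,5} = 2
G(18) = mex{2,1,0,0,4} = 3
G_A(18) = 3.
Heap B, S = {1, 2, 5, 6}:
G(0) = 0
G(1) = mex{0} = 1
G(2) = mex{1,0} = 2
G(3) = mex{2,1} = 0
G(4) = mex{0,2} = 1
G(5) = mex{1,0,0} = 2
G(6) = mex{2,1,1,0} = 3
G(7) = mex{3,2,2,1} = 0
G(8) = mex{0,3,0,2} = 1
G(9) = mex{1,0,1,0} = 2
G(10) = mex{2,1,2,1} = 0
G(11) = mex{0,2,3,2} = 1
G(12) = mex{1,0,0,3} = 2
G(13) = mex{2,1,1,0} = 3
G(14) = mex{3,2,2,1} = 0
G(15) = mex{0,3,0,2} = 1
G(16) = mex{1,0,1,0} = 2
G(17) = mex{2,1,2,1} = 0
G(18) = mex{0,2,3,2} = 1
G(19) = mex{1,0,0,3} = 2
G(20) = mex{2,1,1,0} = 3
G(21) = mex{3,2,2,1} = 0
G(22) = mex{0,3,0,2} = 1
G(23) = mex{1,0,1,0} = 2
G(24) = mex{2,1,2,1} = 0
G(25) = mex{0,2,3,2} = 1
G(26) = mex{1,0,0,3} = 2
G_B(26) = 2.
Heap C, S = {3, 4, 7, 8}:
G(0) = 0
G(1) = mex{} = 0
G(2) = mex{} = 0
G(3) = mex{0} = 1
G(4) = mex{0,0} = 1
G(5) = mex{0,0} = 1
G(6) = mex{1,0} = 2
G(7) = mex{1,1,0} = 2
G(8) = mex{1,1,0,0} = 2
G(9) = mex{2,1,0,0} = 3
G(10) = mex{2,2,1,0} = 3
G(11) = mex{2,2,1,1} = 0
G(12) = mex{3,2,1,1} = 0
G(13) = mex{3,3,2,1} = 0
G(14) = mex{0,3,2,2} = 1
G(15) = mex{0,0,2,2} = 1
G(16) = mex{0,0,3,2} = 1
G(17) = mex{1,0,3,3} = 2
G(18) = mex{1,1,0,3} = 2
G(19) = mex{1,1,0,0} = 2
G(20) = mex{2,1,0,0} = 3
G(21) = mex{2,2,1,0} = 3
G_C(21) = 3.
Combined Grundy value = 3 ⊕ 2 ⊕ 3 = 2.

2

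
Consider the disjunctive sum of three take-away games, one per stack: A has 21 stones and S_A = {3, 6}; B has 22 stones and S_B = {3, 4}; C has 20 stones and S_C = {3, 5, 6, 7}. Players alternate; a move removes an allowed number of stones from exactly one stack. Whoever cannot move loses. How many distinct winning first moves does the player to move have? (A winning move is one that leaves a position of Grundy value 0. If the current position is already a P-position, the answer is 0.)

Stack A, S = {3, 6}:
n :  0  1  2  3  4  5  6  7  8  9 10 11 12 13 14 15 16 17 18 19 20 21
G :  0  0  0  1  1  1  2  2  2  0  0  0  1  1  1  2  2  2  0  0  0  1
G_A(21) = 1.
Stack B, S = {3, 4}:
G(0) = 0
G(1) = mex{} = 0
G(2) = mex{} = 0
G(3) = mex{0} = 1
G(4) = mex{0,0} = 1
G(5) = mex{0,0} = 1
G(6) = mex{1,0} = 2
G(7) = mex{1,1} = 0
G(8) = mex{1,1} = 0
G(9) = mex{2,1} = 0
G(10) = mex{0,2} = 1
G(11) = mex{0,0} = 1
G(12) = mex{0,0} = 1
G(13) = mex{1,0} = 2
G(14) = mex{1,1} = 0
G(15) = mex{1,1} = 0
G(16) = mex{2,1} = 0
G(17) = mex{0,2} = 1
G(18) = mex{0,0} = 1
G(19) = mex{0,0} = 1
G(20) = mex{1,0} = 2
G(21) = mex{1,1} = 0
G(22) = mex{1,1} = 0
G_B(22) = 0.
Stack C, S = {3, 5, 6, 7}:
n :  0  1  2  3  4  5  6  7  8  9 10 11 12 13 14 15 16 17 18 19 20
G :  0  0  0  1  1  1  2  2  2  3  0  0  0  1  1  1  2  2  2  3  0
G_C(20) = 0.
Combined Grundy value = 1 ⊕ 0 ⊕ 0 = 1.
A winning move leaves total XOR = 0, i.e. changes one component's Grundy value g to g ⊕ X where X is the current total.
Stack A: need g' = 1⊕1 = 0. Options: 21−3→G=0, 21−6→G=2. Hits: 1.
Stack B: need g' = 0⊕1 = 1. Options: 22−3→G=1, 22−4→G=1. Hits: 2.
Stack C: need g' = 0⊕1 = 1. Options: 20−3→G=2, 20−5→G=1, 20−6→G=1, 20−7→G=1. Hits: 3.

6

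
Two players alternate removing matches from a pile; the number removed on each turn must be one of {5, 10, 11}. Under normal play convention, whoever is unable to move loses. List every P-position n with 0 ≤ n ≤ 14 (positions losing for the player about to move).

0, 1, 2, 3, 4

n :  0  1  2  3  4  5  6  7  8  9 10 11 12 13 14
G :  0  0  0  0  0  1  1  1  1  1  2  2  2  2  2
P-positions are exactly the n with G(n) = 0.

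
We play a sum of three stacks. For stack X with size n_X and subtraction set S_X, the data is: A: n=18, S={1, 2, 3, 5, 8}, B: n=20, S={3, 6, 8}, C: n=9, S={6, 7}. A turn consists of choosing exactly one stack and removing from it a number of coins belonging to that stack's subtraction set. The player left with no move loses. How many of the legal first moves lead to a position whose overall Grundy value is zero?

Stack A, S = {1, 2, 3, 5, 8}:
G(0) = 0
G(1) = mex{0} = 1
G(2) = mex{1,0} = 2
G(3) = mex{2,1,0} = 3
G(4) = mex{3,2,1} = 0
G(5) = mex{0,3,2,0} = 1
G(6) = mex{1,0,3,1} = 2
G(7) = mex{2,1,0,2} = 3
G(8) = mex{3,2,1,3,0} = 4
G(9) = mex{4,3,2,0,1} = 5
G(10) = mex{5,4,3,1,2} = 0
G(11) = mex{0,5,4,2,3} = 1
G(12) = mex{1,0,5,3,0} = 2
G(13) = mex{2,1,0,4,1} = 3
G(14) = mex{3,2,1,5,2} = 0
G(15) = mex{0,3,2,0,3} = 1
G(16) = mex{1,0,3,1,4} = 2
G(17) = mex{2,1,0,2,5} = 3
G(18) = mex{3,2,1,3,0} = 4
G_A(18) = 4.
Stack B, S = {3, 6, 8}:
n :  0  1  2  3  4  5  6  7  8  9 10 11 12 13 14 15 16 17 18 19 20
G :  0  0  0  1  1  1  2  2  2  3  3  0  0  0  1  1  1  2  2  2  3
G_B(20) = 3.
Stack C, S = {6, 7}:
n : 0 1 2 3 4 5 6 7 8 9
G : 0 0 0 0 0 0 1 1 1 1
G_C(9) = 1.
Combined Grundy value = 4 ⊕ 3 ⊕ 1 = 6.
A winning move leaves total XOR = 0, i.e. changes one component's Grundy value g to g ⊕ X where X is the current total.
Stack A: need g' = 4⊕6 = 2. Options: 18−1→G=3, 18−2→G=2, 18−3→G=1, 18−5→G=3, 18−8→G=0. Hits: 1.
Stack B: need g' = 3⊕6 = 5. Options: 20−3→G=2, 20−6→G=1, 20−8→G=0. Hits: 0.
Stack C: need g' = 1⊕6 = 7. Options: 9−6→G=0, 9−7→G=0. Hits: 0.

1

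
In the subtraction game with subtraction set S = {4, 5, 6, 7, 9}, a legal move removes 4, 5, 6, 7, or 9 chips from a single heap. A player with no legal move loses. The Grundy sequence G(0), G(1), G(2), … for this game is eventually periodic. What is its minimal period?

G(0) = 0
G(1) = mex{} = 0
G(2) = mex{} = 0
G(3) = mex{} = 0
G(4) = mex{0} = 1
G(5) = mex{0,0} = 1
G(6) = mex{0,0,0} = 1
G(7) = mex{0,0,0,0} = 1
G(8) = mex{1,0,0,0} = 2
G(9) = mex{1,1,0,0,0} = 2
G(10) = mex{1,1,1,0,0} = 2
G(11) = mex{1,1,1,1,0} = 2
G(12) = mex{2,1,1,1,0} = 3
G(13) = mex{2,2,1,1,1} = 0
G(14) = mex{2,2,2,1,1} = 0
G(15) = mex{2,2,2,2,1} = 0
G(16) = mex{3,2,2,2,1} = 0
G(17) = mex{0,3,2,2,2} = 1
G(18) = mex{0,0,3,2,2} = 1
G(19) = mex{0,0,0,3,2} = 1
G(20) = mex{0,0,0,0,2} = 1
G(21) = mex{1,0,0,0,3} = 2
G(22) = mex{1,1,0,0,0} = 2
G(23) = mex{1,1,1,0,0} = 2
G(24) = mex{1,1,1,1,0} = 2
G(25) = mex{2,1,1,1,0} = 3
G(26) = mex{2,2,1,1,1} = 0
G(27) = mex{2,2,2,1,1} = 0
G(n+13) = G(n) holds for n = 0,…,8 (a full window of length max(S) = 9), so the sequence is purely periodic with period 13.

13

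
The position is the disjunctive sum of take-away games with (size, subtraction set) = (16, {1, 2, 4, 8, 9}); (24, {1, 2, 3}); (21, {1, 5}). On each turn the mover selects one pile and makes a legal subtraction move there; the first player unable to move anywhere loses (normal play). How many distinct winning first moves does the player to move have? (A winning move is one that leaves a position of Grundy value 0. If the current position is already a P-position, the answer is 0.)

Pile A, S = {1, 2, 4, 8, 9}:
n :  0  1  2  3  4  5  6  7  8  9 10 11 12 13 14 15 16
G :  0  1  2  0  1  2  0  1  2  3  4  5  3  0  1  2  0
G_A(16) = 0.
Pile B, S = {1, 2, 3}:
G(0) = 0
G(1) = mex{0} = 1
G(2) = mex{1,0} = 2
G(3) = mex{2,1,0} = 3
G(4) = mex{3,2,1} = 0
G(5) = mex{0,3,2} = 1
G(6) = mex{1,0,3} = 2
G(7) = mex{2,1,0} = 3
G(8) = mex{3,2,1} = 0
G(9) = mex{0,3,2} = 1
G(10) = mex{1,0,3} = 2
G(11) = mex{2,1,0} = 3
G(12) = mex{3,2,1} = 0
G(13) = mex{0,3,2} = 1
G(14) = mex{1,0,3} = 2
G(15) = mex{2,1,0} = 3
G(16) = mex{3,2,1} = 0
G(17) = mex{0,3,2} = 1
G(18) = mex{1,0,3} = 2
G(19) = mex{2,1,0} = 3
G(20) = mex{3,2,1} = 0
G(21) = mex{0,3,2} = 1
G(22) = mex{1,0,3} = 2
G(23) = mex{2,1,0} = 3
G(24) = mex{3,2,1} = 0
G_B(24) = 0.
Pile C, S = {1, 5}:
G(0) = 0
G(1) = mex{0} = 1
G(2) = mex{1} = 0
G(3) = mex{0} = 1
G(4) = mex{1} = 0
G(5) = mex{0,0} = 1
G(6) = mex{1,1} = 0
G(7) = mex{0,0} = 1
G(8) = mex{1,1} = 0
G(9) = mex{0,0} = 1
G(10) = mex{1,1} = 0
G(11) = mex{0,0} = 1
G(12) = mex{1,1} = 0
G(13) = mex{0,0} = 1
G(14) = mex{1,1} = 0
G(15) = mex{0,0} = 1
G(16) = mex{1,1} = 0
G(17) = mex{0,0} = 1
G(18) = mex{1,1} = 0
G(19) = mex{0,0} = 1
G(20) = mex{1,1} = 0
G(21) = mex{0,0} = 1
G_C(21) = 1.
Combined Grundy value = 0 ⊕ 0 ⊕ 1 = 1.
A winning move leaves total XOR = 0, i.e. changes one component's Grundy value g to g ⊕ X where X is the current total.
Pile A: need g' = 0⊕1 = 1. Options: 16−1→G=2, 16−2→G=1, 16−4→G=3, 16−8→G=2, 16−9→G=1. Hits: 2.
Pile B: need g' = 0⊕1 = 1. Options: 24−1→G=3, 24−2→G=2, 24−3→G=1. Hits: 1.
Pile C: need g' = 1⊕1 = 0. Options: 21−1→G=0, 21−5→G=0. Hits: 2.

5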